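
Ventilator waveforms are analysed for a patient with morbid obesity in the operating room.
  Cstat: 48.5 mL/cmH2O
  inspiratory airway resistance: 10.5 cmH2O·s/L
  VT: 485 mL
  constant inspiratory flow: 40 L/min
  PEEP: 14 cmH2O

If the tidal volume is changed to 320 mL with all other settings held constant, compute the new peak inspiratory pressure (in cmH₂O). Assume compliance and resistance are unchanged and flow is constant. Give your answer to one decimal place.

Flow: 40 L/min ÷ 60 = 0.6667 L/s.
PIP = Vt/C + R·V̇ + PEEP (constant-flow equation of motion).
Only the elastic term changes: ΔPIP = ΔVt / C = (320 − 485) / 48.5 = -3.402 cmH2O.
Original PIP = 485/48.5 + 10.5×0.6667 + 14 = 31.0 cmH2O; new PIP = 31.0 + (-3.402) = 27.598 cmH2O.

27.6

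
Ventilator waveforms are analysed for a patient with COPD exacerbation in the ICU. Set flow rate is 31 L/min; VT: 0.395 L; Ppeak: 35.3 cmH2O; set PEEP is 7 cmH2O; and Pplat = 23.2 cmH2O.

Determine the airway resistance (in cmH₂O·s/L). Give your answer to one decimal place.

Flow: 31 L/min ÷ 60 = 0.5167 L/s.
Raw = (PIP − Pplat) / flow = (35.3 − 23.2) / 0.5167 = 12.1 / 0.5167 = 23.418 cmH2O·s/L.

23.4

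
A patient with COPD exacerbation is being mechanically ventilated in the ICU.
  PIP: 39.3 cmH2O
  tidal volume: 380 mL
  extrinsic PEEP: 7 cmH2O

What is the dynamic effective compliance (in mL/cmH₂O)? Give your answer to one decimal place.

Dynamic compliance = Vt / (PIP − PEEP) = 380 / (39.3 − 7) = 380 / 32.3 = 11.765 mL/cmH2O.

11.8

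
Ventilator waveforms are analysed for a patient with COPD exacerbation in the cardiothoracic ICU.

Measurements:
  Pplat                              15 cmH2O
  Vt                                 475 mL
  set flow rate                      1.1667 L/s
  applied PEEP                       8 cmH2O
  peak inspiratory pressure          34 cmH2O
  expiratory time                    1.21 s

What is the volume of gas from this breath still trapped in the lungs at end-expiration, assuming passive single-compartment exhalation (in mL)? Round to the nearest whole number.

159

R = (PIP − Pplat)/V̇ = (34 − 15) / 1.1667 = 19.0/1.1667 = 16.285 cmH2O·s/L.
C = Vt/(Pplat − PEEP) = 475.0 / (15 − 8) = 475.0/7.0 = 67.857 mL/cmH2O.
τ = R × C = 16.285 × 0.06786 L/cmH2O = 1.105 s.
Fraction remaining = e^(−Te/τ) = e^(−1.21/1.105) = 0.3345.
Trapped volume = 475.0 × 0.3345 = 158.89 mL.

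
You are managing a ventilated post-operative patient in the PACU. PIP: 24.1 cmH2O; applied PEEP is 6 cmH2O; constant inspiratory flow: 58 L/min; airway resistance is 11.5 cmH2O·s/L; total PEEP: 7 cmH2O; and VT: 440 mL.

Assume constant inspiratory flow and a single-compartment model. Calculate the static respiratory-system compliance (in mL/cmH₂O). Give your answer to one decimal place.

73.5

Flow: 58 L/min ÷ 60 = 0.9667 L/s.
Total PEEP = 7 cmH2O (set 6 + intrinsic 1); this is the baseline alveolar pressure.
Equation of motion (constant flow): PIP = Vt/C + R·V̇ + PEEP.
Vt/C = PIP − R·V̇ − PEEP = 24.1 − 11.5×0.9667 − 7 = 24.1 − 11.117 − 7 = 5.983 cmH2O.
C = Vt / 5.983 = 440 / 5.983 = 73.542 mL/cmH2O.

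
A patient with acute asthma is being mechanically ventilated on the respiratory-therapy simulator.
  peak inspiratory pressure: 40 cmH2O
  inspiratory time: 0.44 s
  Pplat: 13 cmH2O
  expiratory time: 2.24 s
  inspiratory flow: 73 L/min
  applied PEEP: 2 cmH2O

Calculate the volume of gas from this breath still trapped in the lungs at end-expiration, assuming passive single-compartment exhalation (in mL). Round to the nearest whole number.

67

Flow: 73 L/min ÷ 60 = 1.2167 L/s.
Vt = flow × Ti = 1.2167 L/s × 0.44 s × 1000 mL/L = 535.35 mL.
R = (PIP − Pplat)/V̇ = (40 − 13) / 1.2167 = 27.0/1.2167 = 22.191 cmH2O·s/L.
C = Vt/(Pplat − PEEP) = 535.35 / (13 − 2) = 535.35/11.0 = 48.668 mL/cmH2O.
τ = R × C = 22.191 × 0.04867 L/cmH2O = 1.08 s.
Fraction remaining = e^(−Te/τ) = e^(−2.24/1.08) = 0.1257.
Trapped volume = 535.35 × 0.1257 = 67.293 mL.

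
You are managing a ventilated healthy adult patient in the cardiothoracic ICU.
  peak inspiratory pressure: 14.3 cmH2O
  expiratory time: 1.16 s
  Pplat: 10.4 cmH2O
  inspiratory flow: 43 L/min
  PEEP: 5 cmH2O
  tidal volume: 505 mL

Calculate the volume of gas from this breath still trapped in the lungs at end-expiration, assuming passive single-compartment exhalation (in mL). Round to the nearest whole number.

Flow: 43 L/min ÷ 60 = 0.7167 L/s.
R = (PIP − Pplat)/V̇ = (14.3 − 10.4) / 0.7167 = 3.9/0.7167 = 5.442 cmH2O·s/L.
C = Vt/(Pplat − PEEP) = 505.0 / (10.4 − 5) = 505.0/5.4 = 93.519 mL/cmH2O.
τ = R × C = 5.442 × 0.09352 L/cmH2O = 0.5089 s.
Fraction remaining = e^(−Te/τ) = e^(−1.16/0.5089) = 0.1023.
Trapped volume = 505.0 × 0.1023 = 51.662 mL.

52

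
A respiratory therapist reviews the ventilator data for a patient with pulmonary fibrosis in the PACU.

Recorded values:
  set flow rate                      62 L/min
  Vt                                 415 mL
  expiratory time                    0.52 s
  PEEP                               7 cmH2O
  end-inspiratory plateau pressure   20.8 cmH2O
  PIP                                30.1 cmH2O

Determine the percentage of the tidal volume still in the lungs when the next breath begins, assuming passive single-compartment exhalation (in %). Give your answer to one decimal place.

14.6

Flow: 62 L/min ÷ 60 = 1.0333 L/s.
R = (PIP − Pplat)/V̇ = (30.1 − 20.8) / 1.0333 = 9.3/1.0333 = 9.0 cmH2O·s/L.
C = Vt/(Pplat − PEEP) = 415.0 / (20.8 − 7) = 415.0/13.8 = 30.072 mL/cmH2O.
τ = R × C = 9.0 × 0.03007 L/cmH2O = 0.2706 s.
Fraction remaining at end-expiration = e^(−Te/τ) = e^(−0.52/0.2706) = 0.1464 → 14.64%.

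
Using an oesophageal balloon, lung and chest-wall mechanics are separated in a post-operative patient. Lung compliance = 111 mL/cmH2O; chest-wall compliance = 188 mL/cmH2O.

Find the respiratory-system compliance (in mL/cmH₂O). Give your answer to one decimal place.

Lung and chest wall are elastances in series: 1/Crs = 1/CL + 1/Ccw.
1/Crs = 1/111 + 1/188 = 0.01433.
Crs = 69.784 mL/cmH2O.

69.8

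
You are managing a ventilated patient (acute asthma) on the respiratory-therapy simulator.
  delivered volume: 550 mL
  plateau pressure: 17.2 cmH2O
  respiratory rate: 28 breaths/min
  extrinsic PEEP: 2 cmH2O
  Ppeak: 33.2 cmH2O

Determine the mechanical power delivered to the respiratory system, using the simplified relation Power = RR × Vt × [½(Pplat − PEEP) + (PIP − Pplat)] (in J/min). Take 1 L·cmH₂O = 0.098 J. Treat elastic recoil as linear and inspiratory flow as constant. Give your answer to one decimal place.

Per-breath work = Vt × [½(Pplat−PEEP) + (PIP−Pplat)] = 0.550 × [0.5×15.2 + 16.0] = 0.550 × 23.6 = 12.98 L·cmH2O.
Power = 28 × 12.98 = 363.44 L·cmH2O/min.
× 0.098 J/(L·cmH2O) → 35.617 J/min.

35.6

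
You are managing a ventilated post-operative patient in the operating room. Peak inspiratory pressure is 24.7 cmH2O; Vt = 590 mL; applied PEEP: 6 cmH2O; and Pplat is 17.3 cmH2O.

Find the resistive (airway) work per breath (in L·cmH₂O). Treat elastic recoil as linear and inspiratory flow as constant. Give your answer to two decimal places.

With constant inspiratory flow the resistive pressure is constant at PIP − Pplat = 24.7 − 17.3 = 7.4 cmH2O, so resistive work = 7.4 × 0.590 = 4.366 L·cmH2O.

4.37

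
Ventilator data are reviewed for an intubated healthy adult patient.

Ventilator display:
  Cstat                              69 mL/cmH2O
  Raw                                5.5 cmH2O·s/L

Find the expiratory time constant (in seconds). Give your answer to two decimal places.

0.38

τ = R × C = 5.5 × 69 mL/cmH2O = 5.5 × 0.069 L/cmH2O = 0.3795 s.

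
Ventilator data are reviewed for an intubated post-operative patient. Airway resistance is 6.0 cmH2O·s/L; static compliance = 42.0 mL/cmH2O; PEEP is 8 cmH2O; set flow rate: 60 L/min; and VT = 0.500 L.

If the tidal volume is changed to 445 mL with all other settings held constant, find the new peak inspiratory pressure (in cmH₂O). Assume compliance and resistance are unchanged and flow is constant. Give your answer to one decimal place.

24.6

Flow: 60 L/min ÷ 60 = 1 L/s.
PIP = Vt/C + R·V̇ + PEEP (constant-flow equation of motion).
Only the elastic term changes: ΔPIP = ΔVt / C = (445 − 500) / 42.0 = -1.31 cmH2O.
Original PIP = 500/42.0 + 6.0×1 + 8 = 25.905 cmH2O; new PIP = 25.905 + (-1.31) = 24.595 cmH2O.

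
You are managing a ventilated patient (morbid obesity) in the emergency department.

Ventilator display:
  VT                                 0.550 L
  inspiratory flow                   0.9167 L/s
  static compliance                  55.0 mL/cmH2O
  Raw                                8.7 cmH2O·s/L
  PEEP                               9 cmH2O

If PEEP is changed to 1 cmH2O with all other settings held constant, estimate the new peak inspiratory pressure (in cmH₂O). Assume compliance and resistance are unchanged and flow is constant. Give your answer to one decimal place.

19.0

PIP = Vt/C + R·V̇ + PEEP (constant-flow equation of motion).
Only the baseline term changes: ΔPIP = ΔPEEP = 1 − 9 = -8.0 cmH2O.
Original PIP = 550/55.0 + 8.7×0.9167 + 9 = 26.975 cmH2O; new PIP = 26.975 + (-8.0) = 18.975 cmH2O.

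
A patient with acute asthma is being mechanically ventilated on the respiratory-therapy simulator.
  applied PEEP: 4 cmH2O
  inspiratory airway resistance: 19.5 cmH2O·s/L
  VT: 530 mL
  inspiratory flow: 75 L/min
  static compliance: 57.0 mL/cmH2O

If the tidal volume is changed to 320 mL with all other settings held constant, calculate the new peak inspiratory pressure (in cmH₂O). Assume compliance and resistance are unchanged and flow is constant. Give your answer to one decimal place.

34.0

Flow: 75 L/min ÷ 60 = 1.25 L/s.
PIP = Vt/C + R·V̇ + PEEP (constant-flow equation of motion).
Only the elastic term changes: ΔPIP = ΔVt / C = (320 − 530) / 57.0 = -3.684 cmH2O.
Original PIP = 530/57.0 + 19.5×1.25 + 4 = 37.673 cmH2O; new PIP = 37.673 + (-3.684) = 33.989 cmH2O.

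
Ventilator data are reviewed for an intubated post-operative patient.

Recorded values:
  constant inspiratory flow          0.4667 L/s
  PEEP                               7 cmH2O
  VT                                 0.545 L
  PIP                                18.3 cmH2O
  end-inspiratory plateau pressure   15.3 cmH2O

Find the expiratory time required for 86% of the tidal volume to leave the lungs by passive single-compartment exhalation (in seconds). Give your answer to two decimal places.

R = (PIP − Pplat)/V̇ = (18.3 − 15.3) / 0.4667 = 3.0/0.4667 = 6.428 cmH2O·s/L.
C = Vt/(Pplat − PEEP) = 545.0 / (15.3 − 7) = 545.0/8.3 = 65.663 mL/cmH2O.
τ = R × C = 6.428 × 0.06566 L/cmH2O = 0.4221 s.
t = −τ·ln(1 − 0.86) = −0.4221·ln(0.14) = 0.8299 s.

0.83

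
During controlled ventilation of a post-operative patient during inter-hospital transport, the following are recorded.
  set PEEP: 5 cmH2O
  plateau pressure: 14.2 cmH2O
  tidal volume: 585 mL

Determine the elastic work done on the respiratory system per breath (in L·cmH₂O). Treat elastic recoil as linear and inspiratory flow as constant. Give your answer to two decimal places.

2.69

Elastic work ≈ ½ × (Pplat − PEEP) × Vt = 0.5 × (14.2 − 5) × 0.585 L = 0.5 × 9.2 × 0.585 = 2.691 L·cmH2O.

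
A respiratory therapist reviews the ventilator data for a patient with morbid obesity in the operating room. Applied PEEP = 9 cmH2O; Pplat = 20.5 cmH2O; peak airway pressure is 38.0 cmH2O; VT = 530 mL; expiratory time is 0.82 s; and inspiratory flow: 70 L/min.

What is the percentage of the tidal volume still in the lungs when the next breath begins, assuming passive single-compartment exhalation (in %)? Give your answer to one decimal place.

Flow: 70 L/min ÷ 60 = 1.1667 L/s.
R = (PIP − Pplat)/V̇ = (38.0 − 20.5) / 1.1667 = 17.5/1.1667 = 15.0 cmH2O·s/L.
C = Vt/(Pplat − PEEP) = 530.0 / (20.5 − 9) = 530.0/11.5 = 46.087 mL/cmH2O.
τ = R × C = 15.0 × 0.04609 L/cmH2O = 0.6914 s.
Fraction remaining at end-expiration = e^(−Te/τ) = e^(−0.82/0.6914) = 0.3054 → 30.54%.

30.5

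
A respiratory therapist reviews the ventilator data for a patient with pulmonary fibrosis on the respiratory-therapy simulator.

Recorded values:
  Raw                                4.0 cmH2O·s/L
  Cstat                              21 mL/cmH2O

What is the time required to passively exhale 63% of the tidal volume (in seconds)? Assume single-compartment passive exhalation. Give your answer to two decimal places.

τ = R × C = 4.0 × 21 mL/cmH2O = 4.0 × 0.021 L/cmH2O = 0.084 s.
Exhaled fraction f = 1 − e^(−t/τ) → t = −τ·ln(1 − f) = −0.084·ln(0.37) = 0.08352 s.

0.08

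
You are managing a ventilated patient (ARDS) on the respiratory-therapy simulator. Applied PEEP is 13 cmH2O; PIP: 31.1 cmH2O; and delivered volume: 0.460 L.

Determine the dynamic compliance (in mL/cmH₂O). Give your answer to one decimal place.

25.4

Dynamic compliance = Vt / (PIP − PEEP) = 460 / (31.1 − 13) = 460 / 18.1 = 25.414 mL/cmH2O.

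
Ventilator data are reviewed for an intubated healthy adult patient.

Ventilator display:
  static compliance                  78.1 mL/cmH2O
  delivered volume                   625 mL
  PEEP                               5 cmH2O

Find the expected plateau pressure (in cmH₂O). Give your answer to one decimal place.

Pplat = PEEP + Vt / Cstat = 5 + 625 / 78.1 = 5 + 8.003 = 13.003 cmH2O.

13.0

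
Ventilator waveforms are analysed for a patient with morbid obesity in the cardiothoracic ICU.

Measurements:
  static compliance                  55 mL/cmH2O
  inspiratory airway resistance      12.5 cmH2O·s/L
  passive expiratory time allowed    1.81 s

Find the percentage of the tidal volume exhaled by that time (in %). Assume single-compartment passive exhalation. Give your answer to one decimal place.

92.8

τ = R × C = 12.5 × 55 mL/cmH2O = 12.5 × 0.055 L/cmH2O = 0.6875 s.
Passive exhalation: V(t)/V₀ = e^(−t/τ) = e^(−1.81/0.6875) = 0.07188.
Fraction exhaled = 1 − 0.07188 = 0.9281 → 92.81%.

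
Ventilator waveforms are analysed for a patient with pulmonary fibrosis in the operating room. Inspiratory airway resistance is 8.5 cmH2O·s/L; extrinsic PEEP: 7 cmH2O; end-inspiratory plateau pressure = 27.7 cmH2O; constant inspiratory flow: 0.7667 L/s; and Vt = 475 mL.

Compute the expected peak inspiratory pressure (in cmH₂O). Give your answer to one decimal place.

PIP = Pplat + Raw × flow = 27.7 + 8.5 × 0.7667 = 27.7 + 6.517 = 34.217 cmH2O.

34.2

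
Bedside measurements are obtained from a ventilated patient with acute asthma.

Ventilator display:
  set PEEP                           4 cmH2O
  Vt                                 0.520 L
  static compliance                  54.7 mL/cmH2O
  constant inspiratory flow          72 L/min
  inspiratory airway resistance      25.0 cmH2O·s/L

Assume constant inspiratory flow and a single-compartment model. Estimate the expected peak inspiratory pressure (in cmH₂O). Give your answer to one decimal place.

43.5

Flow: 72 L/min ÷ 60 = 1.2 L/s.
Equation of motion (constant flow): PIP = Vt/C + R·V̇ + PEEP.
PIP = 520/54.7 + 25.0×1.2 + 4 = 9.506 + 30.0 + 4 = 43.506 cmH2O.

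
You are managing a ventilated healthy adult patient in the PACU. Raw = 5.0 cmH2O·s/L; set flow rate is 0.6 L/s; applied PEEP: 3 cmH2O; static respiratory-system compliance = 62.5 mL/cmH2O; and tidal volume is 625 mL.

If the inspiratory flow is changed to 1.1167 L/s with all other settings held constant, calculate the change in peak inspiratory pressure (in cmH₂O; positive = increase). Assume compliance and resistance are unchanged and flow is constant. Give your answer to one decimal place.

PIP = Vt/C + R·V̇ + PEEP (constant-flow equation of motion).
Only the resistive term changes: ΔPIP = R × ΔV̇ = 5.0 × (1.1167 − 0.6) = 5.0 × 0.5167 = 2.584 cmH2O.

2.6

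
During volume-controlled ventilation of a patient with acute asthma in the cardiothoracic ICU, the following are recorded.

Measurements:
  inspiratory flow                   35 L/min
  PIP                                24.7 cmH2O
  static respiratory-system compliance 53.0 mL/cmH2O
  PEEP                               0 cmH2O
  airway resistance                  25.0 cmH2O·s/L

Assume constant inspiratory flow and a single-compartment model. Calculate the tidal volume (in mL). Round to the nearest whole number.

536

Flow: 35 L/min ÷ 60 = 0.5833 L/s.
Equation of motion (constant flow): PIP = Vt/C + R·V̇ + PEEP.
Vt/C = PIP − R·V̇ − PEEP = 24.7 − 14.583 − 0 = 10.117 cmH2O.
Vt = C × 10.117 = 53.0 × 10.117 = 536.2 mL.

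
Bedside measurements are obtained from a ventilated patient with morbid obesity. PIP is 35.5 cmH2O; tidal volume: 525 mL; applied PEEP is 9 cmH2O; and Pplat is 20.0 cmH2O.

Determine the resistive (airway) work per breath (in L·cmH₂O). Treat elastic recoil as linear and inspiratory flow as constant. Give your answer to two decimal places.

With constant inspiratory flow the resistive pressure is constant at PIP − Pplat = 35.5 − 20.0 = 15.5 cmH2O, so resistive work = 15.5 × 0.525 = 8.138 L·cmH2O.

8.14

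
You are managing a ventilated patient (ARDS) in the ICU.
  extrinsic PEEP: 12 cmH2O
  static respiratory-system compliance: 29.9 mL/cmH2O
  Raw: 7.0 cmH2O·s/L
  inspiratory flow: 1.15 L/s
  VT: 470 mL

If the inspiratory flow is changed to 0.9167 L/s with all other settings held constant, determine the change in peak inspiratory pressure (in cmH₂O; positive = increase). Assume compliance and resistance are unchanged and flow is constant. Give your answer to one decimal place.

PIP = Vt/C + R·V̇ + PEEP (constant-flow equation of motion).
Only the resistive term changes: ΔPIP = R × ΔV̇ = 7.0 × (0.9167 − 1.15) = 7.0 × -0.2333 = -1.633 cmH2O.

-1.6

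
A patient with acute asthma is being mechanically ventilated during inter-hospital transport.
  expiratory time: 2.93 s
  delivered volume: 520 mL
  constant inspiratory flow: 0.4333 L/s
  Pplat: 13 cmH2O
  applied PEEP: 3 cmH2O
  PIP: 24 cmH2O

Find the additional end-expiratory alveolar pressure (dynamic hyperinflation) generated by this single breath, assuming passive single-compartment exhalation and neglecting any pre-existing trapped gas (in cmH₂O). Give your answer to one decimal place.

1.1

R = (PIP − Pplat)/V̇ = (24 − 13) / 0.4333 = 11.0/0.4333 = 25.387 cmH2O·s/L.
C = Vt/(Pplat − PEEP) = 520.0 / (13 − 3) = 520.0/10.0 = 52.0 mL/cmH2O.
τ = R × C = 25.387 × 0.052 L/cmH2O = 1.32 s.
Fraction remaining = e^(−Te/τ) = e^(−2.93/1.32) = 0.1086; trapped volume = 520.0 × 0.1086 = 56.472 mL.
Additional alveolar pressure from trapping ≈ V_trapped / C = 56.472 / 52.0 = 1.086 cmH2O.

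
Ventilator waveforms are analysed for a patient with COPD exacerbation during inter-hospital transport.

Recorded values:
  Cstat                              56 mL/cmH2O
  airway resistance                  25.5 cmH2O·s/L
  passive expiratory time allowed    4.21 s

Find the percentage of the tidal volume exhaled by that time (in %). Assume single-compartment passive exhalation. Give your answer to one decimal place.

τ = R × C = 25.5 × 56 mL/cmH2O = 25.5 × 0.056 L/cmH2O = 1.428 s.
Passive exhalation: V(t)/V₀ = e^(−t/τ) = e^(−4.21/1.428) = 0.05244.
Fraction exhaled = 1 − 0.05244 = 0.9476 → 94.76%.

94.8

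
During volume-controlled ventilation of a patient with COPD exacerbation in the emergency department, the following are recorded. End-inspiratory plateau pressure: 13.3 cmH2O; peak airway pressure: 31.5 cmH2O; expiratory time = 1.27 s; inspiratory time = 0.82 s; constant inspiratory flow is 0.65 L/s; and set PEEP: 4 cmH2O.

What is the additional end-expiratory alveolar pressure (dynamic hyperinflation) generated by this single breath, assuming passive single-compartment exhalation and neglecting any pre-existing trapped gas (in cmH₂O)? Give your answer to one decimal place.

4.2

Vt = flow × Ti = 0.65 L/s × 0.82 s × 1000 mL/L = 533.0 mL.
R = (PIP − Pplat)/V̇ = (31.5 − 13.3) / 0.65 = 18.2/0.65 = 28.0 cmH2O·s/L.
C = Vt/(Pplat − PEEP) = 533.0 / (13.3 − 4) = 533.0/9.3 = 57.312 mL/cmH2O.
τ = R × C = 28.0 × 0.05731 L/cmH2O = 1.605 s.
Fraction remaining = e^(−Te/τ) = e^(−1.27/1.605) = 0.4533; trapped volume = 533.0 × 0.4533 = 241.61 mL.
Additional alveolar pressure from trapping ≈ V_trapped / C = 241.61 / 57.312 = 4.216 cmH2O.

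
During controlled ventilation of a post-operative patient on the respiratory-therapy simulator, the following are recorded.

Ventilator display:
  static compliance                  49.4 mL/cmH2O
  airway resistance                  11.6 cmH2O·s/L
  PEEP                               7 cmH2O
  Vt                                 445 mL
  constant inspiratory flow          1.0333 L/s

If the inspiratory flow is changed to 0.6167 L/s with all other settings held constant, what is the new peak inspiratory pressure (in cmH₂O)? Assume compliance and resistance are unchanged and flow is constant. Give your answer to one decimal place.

PIP = Vt/C + R·V̇ + PEEP (constant-flow equation of motion).
Only the resistive term changes: ΔPIP = R × ΔV̇ = 11.6 × (0.6167 − 1.0333) = 11.6 × -0.4166 = -4.833 cmH2O.
Original PIP = 445/49.4 + 11.6×1.0333 + 7 = 27.994 cmH2O; new PIP = 27.994 + (-4.833) = 23.161 cmH2O.

23.2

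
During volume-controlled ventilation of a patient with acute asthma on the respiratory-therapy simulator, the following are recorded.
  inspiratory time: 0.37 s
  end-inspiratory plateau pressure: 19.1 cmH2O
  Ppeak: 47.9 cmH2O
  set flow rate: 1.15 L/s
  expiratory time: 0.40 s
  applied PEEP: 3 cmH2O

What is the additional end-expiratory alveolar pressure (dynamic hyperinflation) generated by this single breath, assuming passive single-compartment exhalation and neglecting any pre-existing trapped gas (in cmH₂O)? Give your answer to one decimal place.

Vt = flow × Ti = 1.15 L/s × 0.37 s × 1000 mL/L = 425.5 mL.
R = (PIP − Pplat)/V̇ = (47.9 − 19.1) / 1.15 = 28.8/1.15 = 25.043 cmH2O·s/L.
C = Vt/(Pplat − PEEP) = 425.5 / (19.1 − 3) = 425.5/16.1 = 26.429 mL/cmH2O.
τ = R × C = 25.043 × 0.02643 L/cmH2O = 0.6619 s.
Fraction remaining = e^(−Te/τ) = e^(−0.40/0.6619) = 0.5464; trapped volume = 425.5 × 0.5464 = 232.49 mL.
Additional alveolar pressure from trapping ≈ V_trapped / C = 232.49 / 26.429 = 8.797 cmH2O.

8.8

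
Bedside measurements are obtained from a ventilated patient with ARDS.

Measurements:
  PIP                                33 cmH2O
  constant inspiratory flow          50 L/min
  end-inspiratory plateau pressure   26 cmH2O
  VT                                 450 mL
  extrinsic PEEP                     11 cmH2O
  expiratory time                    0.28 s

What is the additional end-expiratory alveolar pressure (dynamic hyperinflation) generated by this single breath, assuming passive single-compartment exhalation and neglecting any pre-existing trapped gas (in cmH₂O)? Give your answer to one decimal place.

Flow: 50 L/min ÷ 60 = 0.8333 L/s.
R = (PIP − Pplat)/V̇ = (33 − 26) / 0.8333 = 7.0/0.8333 = 8.4 cmH2O·s/L.
C = Vt/(Pplat − PEEP) = 450.0 / (26 − 11) = 450.0/15.0 = 30.0 mL/cmH2O.
τ = R × C = 8.4 × 0.03 L/cmH2O = 0.252 s.
Fraction remaining = e^(−Te/τ) = e^(−0.28/0.252) = 0.3292; trapped volume = 450.0 × 0.3292 = 148.14 mL.
Additional alveolar pressure from trapping ≈ V_trapped / C = 148.14 / 30.0 = 4.938 cmH2O.

4.9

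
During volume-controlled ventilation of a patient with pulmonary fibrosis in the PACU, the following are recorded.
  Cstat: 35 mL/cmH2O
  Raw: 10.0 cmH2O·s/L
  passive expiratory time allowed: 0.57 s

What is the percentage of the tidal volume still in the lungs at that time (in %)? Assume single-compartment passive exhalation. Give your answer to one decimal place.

τ = R × C = 10.0 × 35 mL/cmH2O = 10.0 × 0.035 L/cmH2O = 0.35 s.
Passive exhalation: V(t)/V₀ = e^(−t/τ) = e^(−0.57/0.35) = 0.1962.
Fraction remaining = 0.1962 → 19.62%.

19.6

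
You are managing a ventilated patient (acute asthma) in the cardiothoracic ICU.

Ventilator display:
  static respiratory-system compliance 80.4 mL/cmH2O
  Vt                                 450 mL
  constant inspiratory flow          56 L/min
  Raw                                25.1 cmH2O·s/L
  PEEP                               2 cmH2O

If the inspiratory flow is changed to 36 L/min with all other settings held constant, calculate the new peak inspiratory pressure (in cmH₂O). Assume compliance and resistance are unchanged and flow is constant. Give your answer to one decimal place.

22.7

Flow: 56 L/min ÷ 60 = 0.9333 L/s.
New flow: 36 L/min ÷ 60 = 0.6 L/s.
PIP = Vt/C + R·V̇ + PEEP (constant-flow equation of motion).
Only the resistive term changes: ΔPIP = R × ΔV̇ = 25.1 × (0.6 − 0.9333) = 25.1 × -0.3333 = -8.366 cmH2O.
Original PIP = 450/80.4 + 25.1×0.9333 + 2 = 31.023 cmH2O; new PIP = 31.023 + (-8.366) = 22.657 cmH2O.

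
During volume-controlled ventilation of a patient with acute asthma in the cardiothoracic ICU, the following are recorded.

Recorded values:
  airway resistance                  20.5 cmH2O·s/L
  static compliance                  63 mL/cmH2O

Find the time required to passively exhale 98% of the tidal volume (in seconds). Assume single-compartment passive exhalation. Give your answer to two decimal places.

5.05

τ = R × C = 20.5 × 63 mL/cmH2O = 20.5 × 0.063 L/cmH2O = 1.292 s.
Exhaled fraction f = 1 − e^(−t/τ) → t = −τ·ln(1 − f) = −1.292·ln(0.02) = 5.054 s.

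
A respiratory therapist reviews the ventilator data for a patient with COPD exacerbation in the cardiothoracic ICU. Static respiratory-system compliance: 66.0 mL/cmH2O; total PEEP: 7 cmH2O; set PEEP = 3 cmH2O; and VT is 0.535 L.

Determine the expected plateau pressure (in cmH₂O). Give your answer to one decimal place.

15.1

End-expiratory occlusion gives total PEEP = 7 cmH2O (intrinsic PEEP = 7 − 3 = 4). Use total PEEP for the elastic gradient.
Pplat = PEEPtotal + Vt / Cstat = 7 + 535 / 66.0 = 7 + 8.106 = 15.106 cmH2O.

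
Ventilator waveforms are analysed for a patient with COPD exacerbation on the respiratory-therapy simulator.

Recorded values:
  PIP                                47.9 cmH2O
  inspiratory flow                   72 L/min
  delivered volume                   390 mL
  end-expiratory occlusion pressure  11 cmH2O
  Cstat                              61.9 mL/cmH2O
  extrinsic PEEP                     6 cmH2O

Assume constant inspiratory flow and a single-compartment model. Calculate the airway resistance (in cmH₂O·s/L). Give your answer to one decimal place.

Flow: 72 L/min ÷ 60 = 1.2 L/s.
Total PEEP = 11 cmH2O (set 6 + intrinsic 5); this is the baseline alveolar pressure.
Equation of motion (constant flow): PIP = Vt/C + R·V̇ + PEEP.
R·V̇ = PIP − Vt/C − PEEP = 47.9 − 390/61.9 − 11 = 47.9 − 6.3 − 11 = 30.6 cmH2O.
R = 30.6 / 1.2 = 25.5 cmH2O·s/L.

25.5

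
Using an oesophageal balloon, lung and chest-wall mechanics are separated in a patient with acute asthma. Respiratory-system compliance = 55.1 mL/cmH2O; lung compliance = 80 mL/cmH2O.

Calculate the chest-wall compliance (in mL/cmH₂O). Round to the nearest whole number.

177

1/Ccw = 1/Crs − 1/CL.
1/Ccw = 1/55.1 − 1/80 = 0.005649.
Ccw = 177.02 mL/cmH2O.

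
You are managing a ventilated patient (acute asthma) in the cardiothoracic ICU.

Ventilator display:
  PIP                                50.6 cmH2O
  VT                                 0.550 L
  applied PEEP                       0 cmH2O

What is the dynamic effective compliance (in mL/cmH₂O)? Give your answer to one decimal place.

10.9

Dynamic compliance = Vt / (PIP − PEEP) = 550 / (50.6 − 0) = 550 / 50.6 = 10.87 mL/cmH2O.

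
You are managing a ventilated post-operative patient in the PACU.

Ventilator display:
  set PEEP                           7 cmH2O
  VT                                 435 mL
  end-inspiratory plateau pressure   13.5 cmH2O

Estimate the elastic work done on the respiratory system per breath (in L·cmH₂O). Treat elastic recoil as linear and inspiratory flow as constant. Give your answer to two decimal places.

Elastic work ≈ ½ × (Pplat − PEEP) × Vt = 0.5 × (13.5 − 7) × 0.435 L = 0.5 × 6.5 × 0.435 = 1.414 L·cmH2O.

1.41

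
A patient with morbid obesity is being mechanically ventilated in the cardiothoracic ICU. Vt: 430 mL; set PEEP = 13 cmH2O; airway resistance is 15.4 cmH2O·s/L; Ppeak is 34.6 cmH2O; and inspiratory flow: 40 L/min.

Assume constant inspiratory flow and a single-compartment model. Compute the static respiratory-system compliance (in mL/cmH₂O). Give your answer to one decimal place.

Flow: 40 L/min ÷ 60 = 0.6667 L/s.
Equation of motion (constant flow): PIP = Vt/C + R·V̇ + PEEP.
Vt/C = PIP − R·V̇ − PEEP = 34.6 − 15.4×0.6667 − 13 = 34.6 − 10.267 − 13 = 11.333 cmH2O.
C = Vt / 11.333 = 430 / 11.333 = 37.942 mL/cmH2O.

37.9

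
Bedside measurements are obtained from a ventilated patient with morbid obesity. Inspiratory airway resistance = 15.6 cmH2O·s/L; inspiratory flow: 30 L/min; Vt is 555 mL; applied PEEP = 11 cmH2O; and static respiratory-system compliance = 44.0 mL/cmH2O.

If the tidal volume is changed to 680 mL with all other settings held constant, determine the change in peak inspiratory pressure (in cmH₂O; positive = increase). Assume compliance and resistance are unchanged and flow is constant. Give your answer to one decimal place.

2.8

PIP = Vt/C + R·V̇ + PEEP (constant-flow equation of motion).
Only the elastic term changes: ΔPIP = ΔVt / C = (680 − 555) / 44.0 = 2.841 cmH2O.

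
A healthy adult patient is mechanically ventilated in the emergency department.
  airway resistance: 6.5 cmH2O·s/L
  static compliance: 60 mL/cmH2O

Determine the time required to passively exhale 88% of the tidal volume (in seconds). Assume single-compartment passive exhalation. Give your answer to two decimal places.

0.83

τ = R × C = 6.5 × 60 mL/cmH2O = 6.5 × 0.060 L/cmH2O = 0.39 s.
Exhaled fraction f = 1 − e^(−t/τ) → t = −τ·ln(1 − f) = −0.39·ln(0.12) = 0.8269 s.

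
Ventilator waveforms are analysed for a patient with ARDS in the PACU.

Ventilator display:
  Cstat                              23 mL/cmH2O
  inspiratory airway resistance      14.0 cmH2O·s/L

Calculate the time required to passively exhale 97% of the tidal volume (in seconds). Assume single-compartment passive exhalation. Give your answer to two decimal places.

τ = R × C = 14.0 × 23 mL/cmH2O = 14.0 × 0.023 L/cmH2O = 0.322 s.
Exhaled fraction f = 1 − e^(−t/τ) → t = −τ·ln(1 − f) = −0.322·ln(0.03) = 1.129 s.

1.13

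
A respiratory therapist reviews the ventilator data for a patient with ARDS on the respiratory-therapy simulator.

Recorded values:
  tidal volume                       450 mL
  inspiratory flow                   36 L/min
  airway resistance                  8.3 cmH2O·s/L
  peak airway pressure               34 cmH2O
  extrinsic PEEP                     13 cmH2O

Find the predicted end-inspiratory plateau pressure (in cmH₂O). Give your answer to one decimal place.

29.0

Flow: 36 L/min ÷ 60 = 0.6 L/s.
Pplat = PIP − Raw × flow = 34 − 8.3 × 0.6 = 34 − 4.98 = 29.02 cmH2O.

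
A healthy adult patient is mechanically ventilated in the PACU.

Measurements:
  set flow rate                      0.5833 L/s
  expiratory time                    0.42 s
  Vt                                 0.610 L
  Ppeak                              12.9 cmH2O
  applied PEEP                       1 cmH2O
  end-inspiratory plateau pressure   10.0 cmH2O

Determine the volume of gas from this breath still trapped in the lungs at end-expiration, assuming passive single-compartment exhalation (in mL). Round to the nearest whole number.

R = (PIP − Pplat)/V̇ = (12.9 − 10.0) / 0.5833 = 2.9/0.5833 = 4.972 cmH2O·s/L.
C = Vt/(Pplat − PEEP) = 610.0 / (10.0 − 1) = 610.0/9.0 = 67.778 mL/cmH2O.
τ = R × C = 4.972 × 0.06778 L/cmH2O = 0.337 s.
Fraction remaining = e^(−Te/τ) = e^(−0.42/0.337) = 0.2876.
Trapped volume = 610.0 × 0.2876 = 175.44 mL.

175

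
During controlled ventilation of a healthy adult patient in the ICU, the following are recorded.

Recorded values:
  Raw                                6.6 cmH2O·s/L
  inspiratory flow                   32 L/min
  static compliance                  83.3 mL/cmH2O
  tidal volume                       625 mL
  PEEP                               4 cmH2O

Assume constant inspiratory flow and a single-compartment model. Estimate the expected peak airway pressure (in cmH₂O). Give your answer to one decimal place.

15.0

Flow: 32 L/min ÷ 60 = 0.5333 L/s.
Equation of motion (constant flow): PIP = Vt/C + R·V̇ + PEEP.
PIP = 625/83.3 + 6.6×0.5333 + 4 = 7.503 + 3.52 + 4 = 15.023 cmH2O.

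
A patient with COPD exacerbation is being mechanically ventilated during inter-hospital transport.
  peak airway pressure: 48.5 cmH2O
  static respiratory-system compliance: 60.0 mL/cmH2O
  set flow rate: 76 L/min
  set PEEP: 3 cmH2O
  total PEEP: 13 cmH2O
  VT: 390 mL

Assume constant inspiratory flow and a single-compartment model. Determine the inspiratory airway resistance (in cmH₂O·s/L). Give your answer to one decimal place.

22.9

Flow: 76 L/min ÷ 60 = 1.2667 L/s.
Total PEEP = 13 cmH2O (set 3 + intrinsic 10); this is the baseline alveolar pressure.
Equation of motion (constant flow): PIP = Vt/C + R·V̇ + PEEP.
R·V̇ = PIP − Vt/C − PEEP = 48.5 − 390/60.0 − 13 = 48.5 − 6.5 − 13 = 29.0 cmH2O.
R = 29.0 / 1.2667 = 22.894 cmH2O·s/L.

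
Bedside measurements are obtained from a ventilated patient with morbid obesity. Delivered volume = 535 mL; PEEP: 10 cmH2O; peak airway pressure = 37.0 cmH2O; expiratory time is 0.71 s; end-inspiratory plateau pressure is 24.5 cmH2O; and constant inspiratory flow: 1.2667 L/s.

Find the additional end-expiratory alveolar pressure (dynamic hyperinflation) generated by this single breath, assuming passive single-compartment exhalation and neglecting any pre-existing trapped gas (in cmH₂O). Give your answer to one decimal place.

R = (PIP − Pplat)/V̇ = (37.0 − 24.5) / 1.2667 = 12.5/1.2667 = 9.868 cmH2O·s/L.
C = Vt/(Pplat − PEEP) = 535.0 / (24.5 − 10) = 535.0/14.5 = 36.897 mL/cmH2O.
τ = R × C = 9.868 × 0.0369 L/cmH2O = 0.3641 s.
Fraction remaining = e^(−Te/τ) = e^(−0.71/0.3641) = 0.1423; trapped volume = 535.0 × 0.1423 = 76.131 mL.
Additional alveolar pressure from trapping ≈ V_trapped / C = 76.131 / 36.897 = 2.063 cmH2O.

2.1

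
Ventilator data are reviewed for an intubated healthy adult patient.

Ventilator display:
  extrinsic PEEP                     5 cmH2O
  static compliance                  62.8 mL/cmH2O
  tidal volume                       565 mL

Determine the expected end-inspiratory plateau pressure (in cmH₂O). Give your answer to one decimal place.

14.0

Pplat = PEEP + Vt / Cstat = 5 + 565 / 62.8 = 5 + 8.997 = 13.997 cmH2O.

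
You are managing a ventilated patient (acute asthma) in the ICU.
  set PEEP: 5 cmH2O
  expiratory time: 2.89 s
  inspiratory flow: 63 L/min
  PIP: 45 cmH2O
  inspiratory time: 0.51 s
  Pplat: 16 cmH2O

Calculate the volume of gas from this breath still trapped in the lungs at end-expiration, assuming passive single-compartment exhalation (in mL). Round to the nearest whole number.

62

Flow: 63 L/min ÷ 60 = 1.05 L/s.
Vt = flow × Ti = 1.05 L/s × 0.51 s × 1000 mL/L = 535.5 mL.
R = (PIP − Pplat)/V̇ = (45 − 16) / 1.05 = 29.0/1.05 = 27.619 cmH2O·s/L.
C = Vt/(Pplat − PEEP) = 535.5 / (16 − 5) = 535.5/11.0 = 48.682 mL/cmH2O.
τ = R × C = 27.619 × 0.04868 L/cmH2O = 1.344 s.
Fraction remaining = e^(−Te/τ) = e^(−2.89/1.344) = 0.1164.
Trapped volume = 535.5 × 0.1164 = 62.332 mL.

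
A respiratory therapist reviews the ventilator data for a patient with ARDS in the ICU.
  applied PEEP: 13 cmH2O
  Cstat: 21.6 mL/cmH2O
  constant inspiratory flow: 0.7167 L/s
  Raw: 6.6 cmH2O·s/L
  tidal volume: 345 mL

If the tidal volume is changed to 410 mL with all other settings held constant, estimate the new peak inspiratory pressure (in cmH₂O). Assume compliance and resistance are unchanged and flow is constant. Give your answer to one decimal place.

36.7

PIP = Vt/C + R·V̇ + PEEP (constant-flow equation of motion).
Only the elastic term changes: ΔPIP = ΔVt / C = (410 − 345) / 21.6 = 3.009 cmH2O.
Original PIP = 345/21.6 + 6.6×0.7167 + 13 = 33.702 cmH2O; new PIP = 33.702 + (3.009) = 36.711 cmH2O.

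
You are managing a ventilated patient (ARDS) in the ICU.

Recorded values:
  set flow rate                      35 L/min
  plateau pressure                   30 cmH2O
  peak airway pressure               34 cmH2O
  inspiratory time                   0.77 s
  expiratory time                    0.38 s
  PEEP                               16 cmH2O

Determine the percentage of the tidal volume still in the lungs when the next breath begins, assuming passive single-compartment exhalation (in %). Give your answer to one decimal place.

17.8

Flow: 35 L/min ÷ 60 = 0.5833 L/s.
Vt = flow × Ti = 0.5833 L/s × 0.77 s × 1000 mL/L = 449.14 mL.
R = (PIP − Pplat)/V̇ = (34 − 30) / 0.5833 = 4.0/0.5833 = 6.858 cmH2O·s/L.
C = Vt/(Pplat − PEEP) = 449.14 / (30 − 16) = 449.14/14.0 = 32.081 mL/cmH2O.
τ = R × C = 6.858 × 0.03208 L/cmH2O = 0.22 s.
Fraction remaining at end-expiration = e^(−Te/τ) = e^(−0.38/0.22) = 0.1778 → 17.78%.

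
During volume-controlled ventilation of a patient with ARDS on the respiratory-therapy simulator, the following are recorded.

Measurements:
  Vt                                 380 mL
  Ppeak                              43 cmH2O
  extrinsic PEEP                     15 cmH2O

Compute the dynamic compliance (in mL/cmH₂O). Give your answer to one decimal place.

13.6

Dynamic compliance = Vt / (PIP − PEEP) = 380 / (43 − 15) = 380 / 28.0 = 13.571 mL/cmH2O.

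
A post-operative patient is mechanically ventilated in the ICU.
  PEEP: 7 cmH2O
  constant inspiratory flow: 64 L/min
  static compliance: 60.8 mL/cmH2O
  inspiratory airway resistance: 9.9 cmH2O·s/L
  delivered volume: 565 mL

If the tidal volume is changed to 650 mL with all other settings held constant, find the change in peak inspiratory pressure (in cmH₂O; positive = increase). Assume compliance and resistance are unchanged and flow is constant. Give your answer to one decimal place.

PIP = Vt/C + R·V̇ + PEEP (constant-flow equation of motion).
Only the elastic term changes: ΔPIP = ΔVt / C = (650 − 565) / 60.8 = 1.398 cmH2O.

1.4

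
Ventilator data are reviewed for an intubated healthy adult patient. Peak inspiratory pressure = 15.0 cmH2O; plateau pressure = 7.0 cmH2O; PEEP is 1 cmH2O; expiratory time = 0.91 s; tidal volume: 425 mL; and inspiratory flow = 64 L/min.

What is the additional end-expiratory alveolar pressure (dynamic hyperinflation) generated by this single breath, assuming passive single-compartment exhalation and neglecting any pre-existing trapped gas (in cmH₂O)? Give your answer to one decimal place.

1.1

Flow: 64 L/min ÷ 60 = 1.0667 L/s.
R = (PIP − Pplat)/V̇ = (15.0 − 7.0) / 1.0667 = 8.0/1.0667 = 7.5 cmH2O·s/L.
C = Vt/(Pplat − PEEP) = 425.0 / (7.0 − 1) = 425.0/6.0 = 70.833 mL/cmH2O.
τ = R × C = 7.5 × 0.07083 L/cmH2O = 0.5312 s.
Fraction remaining = e^(−Te/τ) = e^(−0.91/0.5312) = 0.1803; trapped volume = 425.0 × 0.1803 = 76.628 mL.
Additional alveolar pressure from trapping ≈ V_trapped / C = 76.628 / 70.833 = 1.082 cmH2O.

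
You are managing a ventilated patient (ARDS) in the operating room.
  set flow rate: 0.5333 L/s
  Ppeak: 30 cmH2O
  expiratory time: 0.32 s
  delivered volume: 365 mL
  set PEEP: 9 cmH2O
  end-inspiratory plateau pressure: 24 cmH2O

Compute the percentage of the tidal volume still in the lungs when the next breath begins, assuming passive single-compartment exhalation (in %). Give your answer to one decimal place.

R = (PIP − Pplat)/V̇ = (30 − 24) / 0.5333 = 6.0/0.5333 = 11.251 cmH2O·s/L.
C = Vt/(Pplat − PEEP) = 365.0 / (24 − 9) = 365.0/15.0 = 24.333 mL/cmH2O.
τ = R × C = 11.251 × 0.02433 L/cmH2O = 0.2737 s.
Fraction remaining at end-expiration = e^(−Te/τ) = e^(−0.32/0.2737) = 0.3106 → 31.06%.

31.1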